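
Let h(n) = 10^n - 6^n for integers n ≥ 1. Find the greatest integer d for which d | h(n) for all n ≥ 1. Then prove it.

d = 4

Computing the first values: h(1) = 4 and h(2) = 64; gcd(4, 64) = 4, so d ≤ 4.
We prove 4 | 10^n - 6^n for all n ≥ 1 by induction on n.
Base step (n = 1): h(1) = 4 = 4·(1), so 4 | h(1).
Inductive step: assume the claim holds for n = r, i.e. 4 | h(r). Then
10^{r+1} − 6^{r+1} = 10·10^r − 6·6^r = 10·(10^r − 6^r) + (4)·6^r. The first term is divisible by 4 by the inductive hypothesis, and the second term (4)·6^r is divisible by 4 since 4 | 4. Hence 4 | h(r+1).
Hence, by induction on n, the claim holds for every n ≥ 1.
Therefore the largest such d is 4.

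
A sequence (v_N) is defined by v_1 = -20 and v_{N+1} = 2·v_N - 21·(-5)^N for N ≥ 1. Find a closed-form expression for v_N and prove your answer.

v_N = 3(-5)^N - 5·2^(N - 1)

Computing the first terms: v_1 = -20, v_2 = 65, v_3 = -395. This suggests v_N = 3(-5)^N - 5·2^(N - 1).
When N = 1: the formula gives -20 = -20 = v_1.
For the inductive step, assume it holds for an arbitrary j ≥ 1, so v_j = 3(-5)^j - 5·2^(j - 1).
Then v_{j+1} = 2·v_j - 21·(-5)^j = 2·(3(-5)^j - 5·2^(j - 1)) - 21·(-5)^j = 3(-5)^(j + 1) - 5·2^j = 3(-5)^(j+1) - 5·2^((j+1) - 1),
which is the claimed formula at N = j+1.
This completes the induction.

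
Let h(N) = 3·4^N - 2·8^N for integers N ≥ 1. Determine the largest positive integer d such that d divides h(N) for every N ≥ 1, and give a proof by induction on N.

d = 4

Computing the first values: h(1) = -4 and h(2) = -80; gcd(-4, -80) = 4, so d ≤ 4.
We prove 4 | 3·4^N - 2·8^N for all N ≥ 1 by induction on N.
For the base case N = 1: h(1) = -4 = 4·(-1), so 4 | h(1).
Inductive step: assume the claim holds for N = m, i.e. 4 | h(m). Then
h(m+1) − 8·h(m) = (3·4^(m+1) - 2·8^(m+1)) − 8·(3·4^m - 2·8^m) = (3)·4^m·(4 − 8) = (-12)·4^m. Since 4 | h(m) by the inductive hypothesis, 4 | 8·h(m); and 4 | -12 since -12 = 4·-3. Therefore 4 | h(m+1).
By the principle of mathematical induction, the result holds for all N ≥ 1.
Therefore the largest such d is 4.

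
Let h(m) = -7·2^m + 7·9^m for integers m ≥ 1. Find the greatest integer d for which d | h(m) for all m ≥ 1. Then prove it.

Computing the first values: h(1) = 49 and h(2) = 539; gcd(49, 539) = 49, so d ≤ 49.
We prove 49 | -7·2^m + 7·9^m for all m ≥ 1 by induction on m.
Base step (m = 1): h(1) = 49 = 49·(1), so 49 | h(1).
Inductive step: assume the claim holds for m = r, i.e. 49 | h(r). Then
h(r+1) − 9·h(r) = (-7·2^(r+1) + 7·9^(r+1)) − 9·(-7·2^r + 7·9^r) = (-7)·2^r·(2 − 9) = (49)·2^r. Since 49 | h(r) by the inductive hypothesis, 49 | 9·h(r); and 49 | 49 since 49 = 49·1. Therefore 49 | h(r+1).
This completes the induction.
Therefore the largest such d is 49.

d = 49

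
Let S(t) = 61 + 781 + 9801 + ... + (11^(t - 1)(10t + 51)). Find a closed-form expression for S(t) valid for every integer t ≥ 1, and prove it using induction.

S(t) = 11^t(t + 5) - 5

We claim S(t) = 11^t(t + 5) - 5 for all t ≥ 1.
When t = 1: S(1) = 61, and the closed form gives 61. They agree.
For the inductive step, assume it holds for an arbitrary p ≥ 1, so S(p) = 11^p(p + 5) - 5.
Then S(p+1) = S(p) + (11^p(10p + 61)) = (11^p(p + 5) - 5) + (11^p(10p + 61)).
Simplifying, S(p+1) = 11·11^p·p + 66·11^p - 5 = 11^(p+1)((p+1) + 5) - 5,
which is the closed form with t = p+1.
This completes the induction.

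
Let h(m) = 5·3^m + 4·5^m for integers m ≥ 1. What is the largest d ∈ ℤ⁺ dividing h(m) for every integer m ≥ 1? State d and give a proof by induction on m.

Computing the first values: h(1) = 35 and h(2) = 145; gcd(35, 145) = 5, so d ≤ 5.
We prove 5 | 5·3^m + 4·5^m for all m ≥ 1 by induction on m.
Base step (m = 1): h(1) = 35 = 5·(7), so 5 | h(1).
Inductive step: suppose the statement holds for some k ≥ 1, i.e. 5 | h(k). Then
h(k+1) − 5·h(k) = (5·3^(k+1) + 4·5^(k+1)) − 5·(5·3^k + 4·5^k) = (5)·3^k·(3 − 5) = (-10)·3^k. Since 5 | h(k) by the inductive hypothesis, 5 | 5·h(k); and 5 | -10 since -10 = 5·-2. Therefore 5 | h(k+1).
By induction, the statement is established for all m ≥ 1.
Therefore the largest such d is 5.

d = 5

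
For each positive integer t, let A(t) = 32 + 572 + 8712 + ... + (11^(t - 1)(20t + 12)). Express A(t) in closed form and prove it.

A(t) = 11^t(2t + 1) - 1

We claim A(t) = 11^t(2t + 1) - 1 for all t ≥ 1.
When t = 1: A(1) = 32, and the closed form gives 32. They agree.
Suppose the result is true for t = r, so A(r) = 11^r(2r + 1) - 1.
Then A(r+1) = A(r) + (11^r(20r + 32)) = (11^r(2r + 1) - 1) + (11^r(20r + 32)).
Simplifying, A(r+1) = 22·11^r·r + 33·11^r - 1 = 11^(r+1)(2(r+1) + 1) - 1,
which is the closed form with t = r+1.
By the principle of mathematical induction, the result holds for all t ≥ 1.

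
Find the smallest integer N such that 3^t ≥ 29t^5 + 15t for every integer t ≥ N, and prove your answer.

N = 16

At t = 15: 14348907 < 22022100, so the inequality fails and N ≥ 16. We prove 3^t ≥ 29t^5 + 15t for all t ≥ 16.
When t = 16: 3^t = 43046721 and 29t^5 + 15t = 30408944, so 43046721 ≥ 30408944.
Inductive step: assume the claim holds for t = k, so 3^k ≥ 29k^5 + 15k.
Then 3^(k + 1) = 3·(3^k) ≥ 3·(29k^5 + 15k).
Also, for k ≥ 16 we have 3·(29k^5 + 15k) ≥ 29(k+1)^5 + 15(k+1), since 3·(29k^5 + 15k) − (29(k+1)^5 + 15(k+1)) = 58k^5 - 145k^4 - 290k^3 - 290k^2 - 115k - 44, which is nonnegative for all k ≥ 16.
Combining, 3^(k + 1) ≥ 29(k+1)^5 + 15(k+1).
This completes the induction.
Hence the smallest such N is 16.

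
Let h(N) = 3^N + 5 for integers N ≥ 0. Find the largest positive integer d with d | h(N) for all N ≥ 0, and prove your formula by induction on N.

d = 2

Computing the first values: h(0) = 6 and h(1) = 8; gcd(6, 8) = 2, so d ≤ 2.
We prove 2 | 3^N + 5 for all N ≥ 0 by induction on N.
Base case (N = 0): h(0) = 6 = 2·(3), so 2 | h(0).
Inductive step: assume the claim holds for N = m, i.e. 2 | h(m). Then
h(m+1) = 3^(m+1) + 5 = 3·(3^m + 5) - 10 = 3·h(m) - 10. The first term is divisible by 2 by the inductive hypothesis, and -10 is divisible by 2. Hence 2 | h(m+1).
Hence, by induction on N, the claim holds for every N ≥ 0.
Therefore the largest such d is 2.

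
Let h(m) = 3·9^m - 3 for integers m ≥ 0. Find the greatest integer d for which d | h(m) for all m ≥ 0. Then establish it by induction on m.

Computing the first values: h(0) = 0 and h(1) = 24; gcd(0, 24) = 24, so d ≤ 24.
We prove 24 | 3·9^m - 3 for all m ≥ 0 by induction on m.
Base step (m = 0): h(0) = 0 = 24·(0), so 24 | h(0).
Suppose the result is true for m = p, i.e. 24 | h(p). Then
h(p+1) = 3·9^(p+1) - 3 = 9·(3·9^p - 3) + 24 = 9·h(p) + 24. The first term is divisible by 24 by the inductive hypothesis, and 24 is divisible by 24. Hence 24 | h(p+1).
By induction, the statement is established for all m ≥ 0.
Therefore the largest such d is 24.

d = 24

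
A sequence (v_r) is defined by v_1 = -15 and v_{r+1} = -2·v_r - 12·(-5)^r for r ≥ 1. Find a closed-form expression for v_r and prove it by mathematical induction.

v_r = 5(-2)^(r - 1) + 4(-5)^r

Computing the first terms: v_1 = -15, v_2 = 90, v_3 = -480. This suggests v_r = 5(-2)^(r - 1) + 4(-5)^r.
Base case (r = 1): the formula gives -15 = -15 = v_1.
Inductive step: suppose the statement holds for some p ≥ 1, so v_p = 5(-2)^(p - 1) + 4(-5)^p.
Then v_{p+1} = -2·v_p - 12·(-5)^p = -2·(5(-2)^(p - 1) + 4(-5)^p) - 12·(-5)^p = 5(-2)^p + 4(-5)^(p + 1) = 5(-2)^((p+1) - 1) + 4(-5)^(p+1),
which is the claimed formula at r = p+1.
By the principle of mathematical induction, the result holds for all r ≥ 1.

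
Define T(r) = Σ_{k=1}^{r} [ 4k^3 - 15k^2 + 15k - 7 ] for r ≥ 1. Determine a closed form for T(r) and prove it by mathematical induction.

We claim T(r) = r(r^3 - 3r^2 + r - 2) for all r ≥ 1.
For the base case r = 1: T(1) = -3, and the closed form gives -3. They agree.
Inductive step: suppose the statement holds for some k ≥ 1, so T(k) = k(k^3 - 3k^2 + k - 2).
Then T(k+1) = T(k) + (4k^3 - 3k^2 - 3k - 3) = (k(k^3 - 3k^2 + k - 2)) + (4k^3 - 3k^2 - 3k - 3).
Simplifying, T(k+1) = (k + 1)(k^3 - 2k - 3) = (k+1)((k+1)^3 - 3(k+1)^2 + (k+1) - 2),
which is the closed form with r = k+1.
By the principle of mathematical induction, the result holds for all r ≥ 1.

T(r) = r(r^3 - 3r^2 + r - 2)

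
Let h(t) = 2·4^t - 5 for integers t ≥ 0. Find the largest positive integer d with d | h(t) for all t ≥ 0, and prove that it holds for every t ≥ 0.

d = 3

Computing the first values: h(0) = -3 and h(1) = 3; gcd(-3, 3) = 3, so d ≤ 3.
We prove 3 | 2·4^t - 5 for all t ≥ 0 by induction on t.
Base step (t = 0): h(0) = -3 = 3·(-1), so 3 | h(0).
Inductive step: assume the claim holds for t = r, i.e. 3 | h(r). Then
h(r+1) = 2·4^(r+1) - 5 = 4·(2·4^r - 5) + 15 = 4·h(r) + 15. The first term is divisible by 3 by the inductive hypothesis, and 15 is divisible by 3. Hence 3 | h(r+1).
Hence, by induction on t, the claim holds for every t ≥ 0.
Therefore the largest such d is 3.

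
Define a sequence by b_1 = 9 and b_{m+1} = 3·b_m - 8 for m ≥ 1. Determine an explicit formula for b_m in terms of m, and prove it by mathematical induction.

b_m = 5·3^(m - 1) + 4

Computing the first terms: b_1 = 9, b_2 = 19, b_3 = 49. This suggests b_m = 5·3^(m - 1) + 4.
Base case (m = 1): the formula gives 9 = 9 = b_1.
Inductive step: assume the claim holds for m = k, so b_k = 5·3^(k - 1) + 4.
Then b_{k+1} = 3·b_k - 8 = 3·(5·3^(k - 1) + 4) - 8 = 5·3^k + 4 = 5·3^((k+1) - 1) + 4,
which is the claimed formula at m = k+1.
By induction, the statement is established for all m ≥ 1.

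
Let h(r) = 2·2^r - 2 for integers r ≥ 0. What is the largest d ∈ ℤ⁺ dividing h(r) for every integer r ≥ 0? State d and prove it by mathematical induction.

d = 2

Computing the first values: h(0) = 0 and h(1) = 2; gcd(0, 2) = 2, so d ≤ 2.
We prove 2 | 2·2^r - 2 for all r ≥ 0 by induction on r.
Base case (r = 0): h(0) = 0 = 2·(0), so 2 | h(0).
Inductive step: suppose the statement holds for some m ≥ 0, i.e. 2 | h(m). Then
h(m+1) = 2·2^(m+1) - 2 = 2·(2·2^m - 2) + 2 = 2·h(m) + 2. The first term is divisible by 2 by the inductive hypothesis, and 2 is divisible by 2. Hence 2 | h(m+1).
By the principle of mathematical induction, the result holds for all r ≥ 0.
Therefore the largest such d is 2.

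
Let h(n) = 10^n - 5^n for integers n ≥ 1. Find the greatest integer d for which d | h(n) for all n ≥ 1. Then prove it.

d = 5

Computing the first values: h(1) = 5 and h(2) = 75; gcd(5, 75) = 5, so d ≤ 5.
We prove 5 | 10^n - 5^n for all n ≥ 1 by induction on n.
Base case (n = 1): h(1) = 5 = 5·(1), so 5 | h(1).
Suppose the result is true for n = m, i.e. 5 | h(m). Then
10^{m+1} − 5^{m+1} = 10·10^m − 5·5^m = 10·(10^m − 5^m) + (5)·5^m. The first term is divisible by 5 by the inductive hypothesis, and the second term (5)·5^m is divisible by 5 since 5 | 5. Hence 5 | h(m+1).
This completes the induction.
Therefore the largest such d is 5.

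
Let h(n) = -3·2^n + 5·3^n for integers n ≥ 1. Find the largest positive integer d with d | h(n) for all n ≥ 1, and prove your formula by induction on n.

d = 3

Computing the first values: h(1) = 9 and h(2) = 33; gcd(9, 33) = 3, so d ≤ 3.
We prove 3 | -3·2^n + 5·3^n for all n ≥ 1 by induction on n.
For the base case n = 1: h(1) = 9 = 3·(3), so 3 | h(1).
For the inductive step, assume it holds for an arbitrary m ≥ 1, i.e. 3 | h(m). Then
h(m+1) − 3·h(m) = (-3·2^(m+1) + 5·3^(m+1)) − 3·(-3·2^m + 5·3^m) = (-3)·2^m·(2 − 3) = (3)·2^m. Since 3 | h(m) by the inductive hypothesis, 3 | 3·h(m); and 3 | 3 since 3 = 3·1. Therefore 3 | h(m+1).
Hence, by induction on n, the claim holds for every n ≥ 1.
Therefore the largest such d is 3.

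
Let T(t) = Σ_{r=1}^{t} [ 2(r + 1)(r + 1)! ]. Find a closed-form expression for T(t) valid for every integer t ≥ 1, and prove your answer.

We claim T(t) = 2(t + 2)! - 4 for all t ≥ 1.
For the base case t = 1: T(1) = 8, and the closed form gives 8. They agree.
Inductive step: assume the claim holds for t = r, so T(r) = 2(r + 2)! - 4.
Then T(r+1) = T(r) + (2(r + 2)(r + 2)!) = (2(r + 2)! - 4) + (2(r + 2)(r + 2)!).
Simplifying, T(r+1) = 2((r+1) + 2)! - 4,
which is the closed form with t = r+1.
This completes the induction.

T(t) = 2(t + 2)! - 4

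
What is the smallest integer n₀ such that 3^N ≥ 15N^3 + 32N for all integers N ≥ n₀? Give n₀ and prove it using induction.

n₀ = 9

At N = 8: 6561 < 7936, so the inequality fails and n₀ ≥ 9. We prove 3^N ≥ 15N^3 + 32N for all N ≥ 9.
Base case (N = 9): 3^N = 19683 and 15N^3 + 32N = 11223, so 19683 ≥ 11223.
Suppose the result is true for N = j, so 3^j ≥ 15j^3 + 32j.
Then 3^(j + 1) = 3·(3^j) ≥ 3·(15j^3 + 32j).
Also, for j ≥ 9 we have 3·(15j^3 + 32j) ≥ 15(j+1)^3 + 32(j+1), since 3·(15j^3 + 32j) − (15(j+1)^3 + 32(j+1)) = 30j^3 - 45j^2 + 19j - 47, which is nonnegative for all j ≥ 9.
Combining, 3^(j + 1) ≥ 15(j+1)^3 + 32(j+1).
By the principle of mathematical induction, the result holds for all N ≥ 9.
Hence the smallest such n₀ is 9.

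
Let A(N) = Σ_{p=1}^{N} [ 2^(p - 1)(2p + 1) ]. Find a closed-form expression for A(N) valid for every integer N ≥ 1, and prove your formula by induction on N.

We claim A(N) = 2^N(2N - 1) + 1 for all N ≥ 1.
Base step (N = 1): A(1) = 3, and the closed form gives 3. They agree.
Inductive step: assume the claim holds for N = p, so A(p) = 2^p(2p - 1) + 1.
Then A(p+1) = A(p) + (2^p(2p + 3)) = (2^p(2p - 1) + 1) + (2^p(2p + 3)).
Simplifying, A(p+1) = 2^(p + 1) + 2^(p + 2)p + 1 = 2^(p+1)(2(p+1) - 1) + 1,
which is the closed form with N = p+1.
By induction, the statement is established for all N ≥ 1.

A(N) = 2^N(2N - 1) + 1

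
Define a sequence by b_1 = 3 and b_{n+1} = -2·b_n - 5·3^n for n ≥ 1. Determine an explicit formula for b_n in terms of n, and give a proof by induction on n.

Computing the first terms: b_1 = 3, b_2 = -21, b_3 = -3. This suggests b_n = -3(-2)^n - 3^n.
Base step (n = 1): the formula gives 3 = 3 = b_1.
Inductive step: suppose the statement holds for some k ≥ 1, so b_k = -3(-2)^k - 3^k.
Then b_{k+1} = -2·b_k - 5·3^k = -2·(-3(-2)^k - 3^k) - 5·3^k = -3(-2)^(k + 1) - 3^(k + 1),
which is the claimed formula at n = k+1.
This completes the induction.

b_n = -3(-2)^n - 3^n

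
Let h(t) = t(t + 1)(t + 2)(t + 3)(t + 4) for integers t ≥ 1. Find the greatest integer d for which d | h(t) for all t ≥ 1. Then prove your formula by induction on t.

d = 120

Computing the first values: h(1) = 120 and h(2) = 720; gcd(120, 720) = 120, so d ≤ 120.
We prove 120 | t(t + 1)(t + 2)(t + 3)(t + 4) for all t ≥ 1 by induction on t.
Base step (t = 1): h(1) = 120 = 120·(1), so 120 | h(1).
Inductive step: suppose the statement holds for some j ≥ 1, i.e. 120 | h(j). Then
h(j+1) − h(j) = (j+1)·(j+2)·(j+3)·(j+4)·(j+5) − j·(j+1)·(j+2)·(j+3)·(j+4) = (j+1)·(j+2)·(j+3)·(j+4)·[(j+5) − j] = 5·(j+1)·(j+2)·(j+3)·(j+4). The product of 4 consecutive integers is divisible by (4)! = 24, so h(j+1) − h(j) is divisible by 5·24 = 120. By the inductive hypothesis 120 | h(j), hence 120 | h(j+1).
By the principle of mathematical induction, the result holds for all t ≥ 1.
Therefore the largest such d is 120.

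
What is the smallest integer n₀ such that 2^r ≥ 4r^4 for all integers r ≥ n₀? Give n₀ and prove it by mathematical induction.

n₀ = 19

At r = 18: 262144 < 419904, so the inequality fails and n₀ ≥ 19. We prove 2^r ≥ 4r^4 for all r ≥ 19.
For the base case r = 19: 2^r = 524288 and 4r^4 = 521284, so 524288 ≥ 521284.
For the inductive step, assume it holds for an arbitrary j ≥ 19, so 2^j ≥ 4j^4.
Then 2^(j + 1) = 2·(2^j) ≥ 2·(4j^4).
Also, for j ≥ 19 we have 2·(4j^4) ≥ 4(j+1)^4, since 2 ≥ (1 + 1/j)^4 for all j ≥ 19.
Combining, 2^(j + 1) ≥ 4(j+1)^4.
Hence, by induction on r, the claim holds for every r ≥ 19.
Hence the smallest such n₀ is 19.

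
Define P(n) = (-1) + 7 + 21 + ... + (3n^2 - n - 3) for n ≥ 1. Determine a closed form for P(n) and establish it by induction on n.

P(n) = n(n^2 + n - 3)

We claim P(n) = n(n^2 + n - 3) for all n ≥ 1.
When n = 1: P(1) = -1, and the closed form gives -1. They agree.
For the inductive step, assume it holds for an arbitrary p ≥ 1, so P(p) = p(p^2 + p - 3).
Then P(p+1) = P(p) + (-p + 3(p + 1)^2 - 4) = (p(p^2 + p - 3)) + (-p + 3(p + 1)^2 - 4).
Simplifying, P(p+1) = (p + 1)(p^2 + 3p - 1) = (p+1)((p+1)^2 + (p+1) - 3),
which is the closed form with n = p+1.
This completes the induction.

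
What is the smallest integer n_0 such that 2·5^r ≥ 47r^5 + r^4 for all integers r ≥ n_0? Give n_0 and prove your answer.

n_0 = 9

At r = 8: 781250 < 1544192, so the inequality fails and n_0 ≥ 9. We prove 2·5^r ≥ 47r^5 + r^4 for all r ≥ 9.
For the base case r = 9: 2·5^r = 3906250 and 47r^5 + r^4 = 2781864, so 3906250 ≥ 2781864.
Suppose the result is true for r = i, so 2·5^i ≥ 47i^5 + i^4.
Then 2·5^(i + 1) = 5·(2·5^i) ≥ 5·(47i^5 + i^4).
Also, for i ≥ 9 we have 5·(47i^5 + i^4) ≥ 47(i+1)^5 + (i+1)^4, since 5·(47i^5 + i^4) − (47(i+1)^5 + (i+1)^4) = 188i^5 - 231i^4 - 474i^3 - 476i^2 - 239i - 48, which is nonnegative for all i ≥ 9.
Combining, 2·5^(i + 1) ≥ 47(i+1)^5 + (i+1)^4.
Hence, by induction on r, the claim holds for every r ≥ 9.
Hence the smallest such n_0 is 9.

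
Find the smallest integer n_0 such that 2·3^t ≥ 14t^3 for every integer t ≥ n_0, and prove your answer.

n_0 = 8

At t = 7: 4374 < 4802, so the inequality fails and n_0 ≥ 8. We prove 2·3^t ≥ 14t^3 for all t ≥ 8.
When t = 8: 2·3^t = 13122 and 14t^3 = 7168, so 13122 ≥ 7168.
Inductive step: suppose the statement holds for some p ≥ 8, so 2·3^p ≥ 14p^3.
Then 2·3^(p + 1) = 3·(2·3^p) ≥ 3·(14p^3).
Also, for p ≥ 8 we have 3·(14p^3) ≥ 14(p+1)^3, since 3 ≥ (1 + 1/p)^3 for all p ≥ 8.
Combining, 2·3^(p + 1) ≥ 14(p+1)^3.
By induction, the statement is established for all t ≥ 8.
Hence the smallest such n_0 is 8.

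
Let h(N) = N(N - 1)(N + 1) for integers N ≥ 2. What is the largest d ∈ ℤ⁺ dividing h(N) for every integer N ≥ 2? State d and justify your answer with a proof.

Computing the first values: h(2) = 6 and h(3) = 24; gcd(6, 24) = 6, so d ≤ 6.
We prove 6 | N(N - 1)(N + 1) for all N ≥ 2 by induction on N.
Base step (N = 2): h(2) = 6 = 6·(1), so 6 | h(2).
Inductive step: suppose the statement holds for some i ≥ 2, i.e. 6 | h(i). Then
h(i+1) − h(i) = i·(i+1)·(i+2) − (i-1)·i·(i+1) = i·(i+1)·[(i+2) − (i-1)] = 3·i·(i+1). The product of 2 consecutive integers is divisible by (2)! = 2, so h(i+1) − h(i) is divisible by 3·2 = 6. By the inductive hypothesis 6 | h(i), hence 6 | h(i+1).
By the principle of mathematical induction, the result holds for all N ≥ 2.
Therefore the largest such d is 6.

d = 6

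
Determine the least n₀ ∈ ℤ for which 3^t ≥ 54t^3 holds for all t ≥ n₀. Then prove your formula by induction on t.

At t = 9: 19683 < 39366, so the inequality fails and n₀ ≥ 10. We prove 3^t ≥ 54t^3 for all t ≥ 10.
Base step (t = 10): 3^t = 59049 and 54t^3 = 54000, so 59049 ≥ 54000.
Inductive step: suppose the statement holds for some k ≥ 10, so 3^k ≥ 54k^3.
Then 3^(k + 1) = 3·(3^k) ≥ 3·(54k^3).
Also, for k ≥ 10 we have 3·(54k^3) ≥ 54(k+1)^3, since 3 ≥ (1 + 1/k)^3 for all k ≥ 10.
Combining, 3^(k + 1) ≥ 54(k+1)^3.
By the principle of mathematical induction, the result holds for all t ≥ 10.
Hence the smallest such n₀ is 10.

n₀ = 10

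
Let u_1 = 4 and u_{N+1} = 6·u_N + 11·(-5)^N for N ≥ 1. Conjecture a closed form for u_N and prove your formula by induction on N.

Computing the first terms: u_1 = 4, u_2 = -31, u_3 = 89. This suggests u_N = -(-5)^N - 6^(N - 1).
When N = 1: the formula gives 4 = 4 = u_1.
Inductive step: suppose the statement holds for some r ≥ 1, so u_r = -(-5)^r - 6^(r - 1).
Then u_{r+1} = 6·u_r + 11·(-5)^r = 6·(-(-5)^r - 6^(r - 1)) + 11·(-5)^r = -(-5)^(r + 1) - 6^r = -(-5)^(r+1) - 6^((r+1) - 1),
which is the claimed formula at N = r+1.
This completes the induction.

u_N = -(-5)^N - 6^(N - 1)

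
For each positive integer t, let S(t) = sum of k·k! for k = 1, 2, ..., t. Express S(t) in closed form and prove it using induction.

We claim S(t) = (t + 1)! - 1 for all t ≥ 1.
For the base case t = 1: S(1) = 1, and the closed form gives 1. They agree.
Inductive step: suppose the statement holds for some k ≥ 1, so S(k) = (k + 1)! - 1.
Then S(k+1) = S(k) + ((k + 1)(k + 1)!) = ((k + 1)! - 1) + ((k + 1)(k + 1)!).
Simplifying, S(k+1) = ((k+1) + 1)! - 1,
which is the closed form with t = k+1.
By the principle of mathematical induction, the result holds for all t ≥ 1.

S(t) = (t + 1)! - 1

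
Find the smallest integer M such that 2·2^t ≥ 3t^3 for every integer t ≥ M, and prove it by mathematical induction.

At t = 10: 2048 < 3000, so the inequality fails and M ≥ 11. We prove 2·2^t ≥ 3t^3 for all t ≥ 11.
For the base case t = 11: 2·2^t = 4096 and 3t^3 = 3993, so 4096 ≥ 3993.
Inductive step: suppose the statement holds for some m ≥ 11, so 2·2^m ≥ 3m^3.
Then 2·2^(m + 1) = 2·(2·2^m) ≥ 2·(3m^3).
Also, for m ≥ 11 we have 2·(3m^3) ≥ 3(m+1)^3, since 2 ≥ (1 + 1/m)^3 for all m ≥ 11.
Combining, 2·2^(m + 1) ≥ 3(m+1)^3.
This completes the induction.
Hence the smallest such M is 11.

M = 11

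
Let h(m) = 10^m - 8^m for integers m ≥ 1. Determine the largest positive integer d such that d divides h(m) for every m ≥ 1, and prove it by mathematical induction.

d = 2

Computing the first values: h(1) = 2 and h(2) = 36; gcd(2, 36) = 2, so d ≤ 2.
We prove 2 | 10^m - 8^m for all m ≥ 1 by induction on m.
When m = 1: h(1) = 2 = 2·(1), so 2 | h(1).
Inductive step: assume the claim holds for m = i, i.e. 2 | h(i). Then
10^{i+1} − 8^{i+1} = 10·10^i − 8·8^i = 10·(10^i − 8^i) + (2)·8^i. The first term is divisible by 2 by the inductive hypothesis, and the second term (2)·8^i is divisible by 2 since 2 | 2. Hence 2 | h(i+1).
By induction, the statement is established for all m ≥ 1.
Therefore the largest such d is 2.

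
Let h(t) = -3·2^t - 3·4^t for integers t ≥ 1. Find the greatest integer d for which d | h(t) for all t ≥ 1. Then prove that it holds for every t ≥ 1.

d = 6

Computing the first values: h(1) = -18 and h(2) = -60; gcd(-18, -60) = 6, so d ≤ 6.
We prove 6 | -3·2^t - 3·4^t for all t ≥ 1 by induction on t.
Base step (t = 1): h(1) = -18 = 6·(-3), so 6 | h(1).
Inductive step: assume the claim holds for t = p, i.e. 6 | h(p). Then
h(p+1) − 4·h(p) = (-3·2^(p+1) - 3·4^(p+1)) − 4·(-3·2^p - 3·4^p) = (-3)·2^p·(2 − 4) = (6)·2^p. Since 6 | h(p) by the inductive hypothesis, 6 | 4·h(p); and 6 | 6 since 6 = 6·1. Therefore 6 | h(p+1).
By the principle of mathematical induction, the result holds for all t ≥ 1.
Therefore the largest such d is 6.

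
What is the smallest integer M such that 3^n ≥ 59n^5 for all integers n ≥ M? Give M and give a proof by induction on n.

M = 17

At n = 16: 43046721 < 61865984, so the inequality fails and M ≥ 17. We prove 3^n ≥ 59n^5 for all n ≥ 17.
Base case (n = 17): 3^n = 129140163 and 59n^5 = 83771563, so 129140163 ≥ 83771563.
Suppose the result is true for n = m, so 3^m ≥ 59m^5.
Then 3^(m + 1) = 3·(3^m) ≥ 3·(59m^5).
Also, for m ≥ 17 we have 3·(59m^5) ≥ 59(m+1)^5, since 3 ≥ (1 + 1/m)^5 for all m ≥ 17.
Combining, 3^(m + 1) ≥ 59(m+1)^5.
By the principle of mathematical induction, the result holds for all n ≥ 17.
Hence the smallest such M is 17.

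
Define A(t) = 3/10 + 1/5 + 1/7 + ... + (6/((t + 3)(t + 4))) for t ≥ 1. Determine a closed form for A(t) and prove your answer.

We claim A(t) = 3t/(2(t + 4)) for all t ≥ 1.
When t = 1: A(1) = 3/10, and the closed form gives 3/10. They agree.
For the inductive step, assume it holds for an arbitrary k ≥ 1, so A(k) = 3k/(2(k + 4)).
Then A(k+1) = A(k) + (6/((k + 4)(k + 5))) = (3k/(2(k + 4))) + (6/((k + 4)(k + 5))).
Simplifying, A(k+1) = 3(k + 1)/(2(k + 5)) = 3(k+1)/(2((k+1) + 4)),
which is the closed form with t = k+1.
This completes the induction.

A(t) = 3t/(2(t + 4))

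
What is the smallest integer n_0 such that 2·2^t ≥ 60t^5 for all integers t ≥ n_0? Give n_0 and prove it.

n_0 = 30

At t = 29: 1073741824 < 1230668940, so the inequality fails and n_0 ≥ 30. We prove 2·2^t ≥ 60t^5 for all t ≥ 30.
Base case (t = 30): 2·2^t = 2147483648 and 60t^5 = 1458000000, so 2147483648 ≥ 1458000000.
Inductive step: suppose the statement holds for some k ≥ 30, so 2·2^k ≥ 60k^5.
Then 2·2^(k + 1) = 2·(2·2^k) ≥ 2·(60k^5).
Also, for k ≥ 30 we have 2·(60k^5) ≥ 60(k+1)^5, since 2 ≥ (1 + 1/k)^5 for all k ≥ 30.
Combining, 2·2^(k + 1) ≥ 60(k+1)^5.
Hence, by induction on t, the claim holds for every t ≥ 30.
Hence the smallest such n_0 is 30.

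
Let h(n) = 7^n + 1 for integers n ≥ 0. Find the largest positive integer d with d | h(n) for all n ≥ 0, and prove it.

d = 2

Computing the first values: h(0) = 2 and h(1) = 8; gcd(2, 8) = 2, so d ≤ 2.
We prove 2 | 7^n + 1 for all n ≥ 0 by induction on n.
Base case (n = 0): h(0) = 2 = 2·(1), so 2 | h(0).
Inductive step: suppose the statement holds for some p ≥ 0, i.e. 2 | h(p). Then
h(p+1) = 7^(p+1) + 1 = 7·(7^p + 1) - 6 = 7·h(p) - 6. The first term is divisible by 2 by the inductive hypothesis, and -6 is divisible by 2. Hence 2 | h(p+1).
By the principle of mathematical induction, the result holds for all n ≥ 0.
Therefore the largest such d is 2.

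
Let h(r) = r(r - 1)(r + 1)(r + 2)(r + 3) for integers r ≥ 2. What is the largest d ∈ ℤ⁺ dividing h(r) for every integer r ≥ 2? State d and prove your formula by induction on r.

Computing the first values: h(2) = 120 and h(3) = 720; gcd(120, 720) = 120, so d ≤ 120.
We prove 120 | r(r - 1)(r + 1)(r + 2)(r + 3) for all r ≥ 2 by induction on r.
When r = 2: h(2) = 120 = 120·(1), so 120 | h(2).
For the inductive step, assume it holds for an arbitrary j ≥ 2, i.e. 120 | h(j). Then
h(j+1) − h(j) = j·(j+1)·(j+2)·(j+3)·(j+4) − (j-1)·j·(j+1)·(j+2)·(j+3) = j·(j+1)·(j+2)·(j+3)·[(j+4) − (j-1)] = 5·j·(j+1)·(j+2)·(j+3). The product of 4 consecutive integers is divisible by (4)! = 24, so h(j+1) − h(j) is divisible by 5·24 = 120. By the inductive hypothesis 120 | h(j), hence 120 | h(j+1).
Hence, by induction on r, the claim holds for every r ≥ 2.
Therefore the largest such d is 120.

d = 120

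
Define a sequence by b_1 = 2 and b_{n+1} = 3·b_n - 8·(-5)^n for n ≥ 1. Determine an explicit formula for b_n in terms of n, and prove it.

Computing the first terms: b_1 = 2, b_2 = 46, b_3 = -62. This suggests b_n = (-5)^n + 7·3^(n - 1).
Base step (n = 1): the formula gives 2 = 2 = b_1.
Inductive step: suppose the statement holds for some i ≥ 1, so b_i = (-5)^i + 7·3^(i - 1).
Then b_{i+1} = 3·b_i - 8·(-5)^i = 3·((-5)^i + 7·3^(i - 1)) - 8·(-5)^i = (-5)^(i + 1) + 7·3^i = (-5)^(i+1) + 7·3^((i+1) - 1),
which is the claimed formula at n = i+1.
By the principle of mathematical induction, the result holds for all n ≥ 1.

b_n = (-5)^n + 7·3^(n - 1)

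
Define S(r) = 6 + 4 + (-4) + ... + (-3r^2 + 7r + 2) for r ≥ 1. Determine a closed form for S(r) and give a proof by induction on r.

We claim S(r) = -r(r^2 - 2r - 5) for all r ≥ 1.
Base case (r = 1): S(1) = 6, and the closed form gives 6. They agree.
Inductive step: assume the claim holds for r = j, so S(j) = j(-j^2 + 2j + 5).
Then S(j+1) = S(j) + (-3j^2 + j + 6) = (j(-j^2 + 2j + 5)) + (-3j^2 + j + 6).
Simplifying, S(j+1) = -(j + 1)(j^2 - 6) = -(j+1)((j+1)^2 - 2(j+1) - 5),
which is the closed form with r = j+1.
This completes the induction.

S(r) = -r(r^2 - 2r - 5)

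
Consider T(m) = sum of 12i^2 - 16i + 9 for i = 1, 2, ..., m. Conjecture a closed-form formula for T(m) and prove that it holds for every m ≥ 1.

T(m) = m(4m^2 - 2m + 3)

We claim T(m) = m(4m^2 - 2m + 3) for all m ≥ 1.
Base step (m = 1): T(1) = 5, and the closed form gives 5. They agree.
Inductive step: suppose the statement holds for some i ≥ 1, so T(i) = i(4i^2 - 2i + 3).
Then T(i+1) = T(i) + (12i^2 + 8i + 5) = (i(4i^2 - 2i + 3)) + (12i^2 + 8i + 5).
Simplifying, T(i+1) = (i + 1)(4i^2 + 6i + 5) = (i+1)(4(i+1)^2 - 2(i+1) + 3),
which is the closed form with m = i+1.
Hence, by induction on m, the claim holds for every m ≥ 1.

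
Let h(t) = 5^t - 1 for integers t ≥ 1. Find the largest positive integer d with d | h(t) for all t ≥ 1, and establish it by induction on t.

d = 4

Computing the first values: h(1) = 4 and h(2) = 24; gcd(4, 24) = 4, so d ≤ 4.
We prove 4 | 5^t - 1 for all t ≥ 1 by induction on t.
Base step (t = 1): h(1) = 4 = 4·(1), so 4 | h(1).
Inductive step: suppose the statement holds for some i ≥ 1, i.e. 4 | h(i). Then
5^{i+1} − 1^{i+1} = 5·5^i − 1·1^i = 5·(5^i − 1^i) + (4)·1^i. The first term is divisible by 4 by the inductive hypothesis, and the second term (4)·1^i is divisible by 4 since 4 | 4. Hence 4 | h(i+1).
By induction, the statement is established for all t ≥ 1.
Therefore the largest such d is 4.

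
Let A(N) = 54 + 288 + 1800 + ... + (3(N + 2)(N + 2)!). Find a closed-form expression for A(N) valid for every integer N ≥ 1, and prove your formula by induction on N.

A(N) = 3(N + 3)! - 18

We claim A(N) = 3(N + 3)! - 18 for all N ≥ 1.
When N = 1: A(1) = 54, and the closed form gives 54. They agree.
For the inductive step, assume it holds for an arbitrary i ≥ 1, so A(i) = 3(i + 3)! - 18.
Then A(i+1) = A(i) + (3(i + 3)(i + 3)!) = (3(i + 3)! - 18) + (3(i + 3)(i + 3)!).
Simplifying, A(i+1) = 3((i+1) + 3)! - 18,
which is the closed form with N = i+1.
This completes the induction.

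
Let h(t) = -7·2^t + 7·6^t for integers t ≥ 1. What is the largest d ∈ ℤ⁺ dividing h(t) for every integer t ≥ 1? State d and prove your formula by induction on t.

d = 28

Computing the first values: h(1) = 28 and h(2) = 224; gcd(28, 224) = 28, so d ≤ 28.
We prove 28 | -7·2^t + 7·6^t for all t ≥ 1 by induction on t.
Base step (t = 1): h(1) = 28 = 28·(1), so 28 | h(1).
Suppose the result is true for t = k, i.e. 28 | h(k). Then
h(k+1) − 6·h(k) = (-7·2^(k+1) + 7·6^(k+1)) − 6·(-7·2^k + 7·6^k) = (-7)·2^k·(2 − 6) = (28)·2^k. Since 28 | h(k) by the inductive hypothesis, 28 | 6·h(k); and 28 | 28 since 28 = 28·1. Therefore 28 | h(k+1).
This completes the induction.
Therefore the largest such d is 28.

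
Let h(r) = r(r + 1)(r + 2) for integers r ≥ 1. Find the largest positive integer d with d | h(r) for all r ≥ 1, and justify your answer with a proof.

d = 6

Computing the first values: h(1) = 6 and h(2) = 24; gcd(6, 24) = 6, so d ≤ 6.
We prove 6 | r(r + 1)(r + 2) for all r ≥ 1 by induction on r.
When r = 1: h(1) = 6 = 6·(1), so 6 | h(1).
Inductive step: suppose the statement holds for some p ≥ 1, i.e. 6 | h(p). Then
h(p+1) − h(p) = (p+1)·(p+2)·(p+3) − p·(p+1)·(p+2) = (p+1)·(p+2)·[(p+3) − p] = 3·(p+1)·(p+2). The product of 2 consecutive integers is divisible by (2)! = 2, so h(p+1) − h(p) is divisible by 3·2 = 6. By the inductive hypothesis 6 | h(p), hence 6 | h(p+1).
By the principle of mathematical induction, the result holds for all r ≥ 1.
Therefore the largest such d is 6.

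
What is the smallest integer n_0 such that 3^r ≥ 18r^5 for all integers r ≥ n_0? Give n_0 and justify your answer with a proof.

n_0 = 15

At r = 14: 4782969 < 9680832, so the inequality fails and n_0 ≥ 15. We prove 3^r ≥ 18r^5 for all r ≥ 15.
Base case (r = 15): 3^r = 14348907 and 18r^5 = 13668750, so 14348907 ≥ 13668750.
For the inductive step, assume it holds for an arbitrary i ≥ 15, so 3^i ≥ 18i^5.
Then 3^(i + 1) = 3·(3^i) ≥ 3·(18i^5).
Also, for i ≥ 15 we have 3·(18i^5) ≥ 18(i+1)^5, since 3 ≥ (1 + 1/i)^5 for all i ≥ 15.
Combining, 3^(i + 1) ≥ 18(i+1)^5.
By the principle of mathematical induction, the result holds for all r ≥ 15.
Hence the smallest such n_0 is 15.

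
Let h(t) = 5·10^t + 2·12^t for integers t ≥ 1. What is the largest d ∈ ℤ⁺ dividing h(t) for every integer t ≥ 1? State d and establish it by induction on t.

Computing the first values: h(1) = 74 and h(2) = 788; gcd(74, 788) = 2, so d ≤ 2.
We prove 2 | 5·10^t + 2·12^t for all t ≥ 1 by induction on t.
Base step (t = 1): h(1) = 74 = 2·(37), so 2 | h(1).
Suppose the result is true for t = p, i.e. 2 | h(p). Then
h(p+1) − 12·h(p) = (5·10^(p+1) + 2·12^(p+1)) − 12·(5·10^p + 2·12^p) = (5)·10^p·(10 − 12) = (-10)·10^p. Since 2 | h(p) by the inductive hypothesis, 2 | 12·h(p); and 2 | -10 since -10 = 2·-5. Therefore 2 | h(p+1).
By induction, the statement is established for all t ≥ 1.
Therefore the largest such d is 2.

d = 2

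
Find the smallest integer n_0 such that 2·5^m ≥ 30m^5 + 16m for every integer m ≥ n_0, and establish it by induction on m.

At m = 8: 781250 < 983168, so the inequality fails and n_0 ≥ 9. We prove 2·5^m ≥ 30m^5 + 16m for all m ≥ 9.
Base step (m = 9): 2·5^m = 3906250 and 30m^5 + 16m = 1771614, so 3906250 ≥ 1771614.
Inductive step: suppose the statement holds for some r ≥ 9, so 2·5^r ≥ 30r^5 + 16r.
Then 2·5^(r + 1) = 5·(2·5^r) ≥ 5·(30r^5 + 16r).
Also, for r ≥ 9 we have 5·(30r^5 + 16r) ≥ 30(r+1)^5 + 16(r+1), since 5·(30r^5 + 16r) − (30(r+1)^5 + 16(r+1)) = 120r^5 - 150r^4 - 300r^3 - 300r^2 - 86r - 46, which is nonnegative for all r ≥ 9.
Combining, 2·5^(r + 1) ≥ 30(r+1)^5 + 16(r+1).
Hence, by induction on m, the claim holds for every m ≥ 9.
Hence the smallest such n_0 is 9.

n_0 = 9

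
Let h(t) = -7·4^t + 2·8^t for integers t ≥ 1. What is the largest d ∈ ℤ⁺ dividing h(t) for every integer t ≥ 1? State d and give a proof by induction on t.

Computing the first values: h(1) = -12 and h(2) = 16; gcd(-12, 16) = 4, so d ≤ 4.
We prove 4 | -7·4^t + 2·8^t for all t ≥ 1 by induction on t.
For the base case t = 1: h(1) = -12 = 4·(-3), so 4 | h(1).
Inductive step: assume the claim holds for t = r, i.e. 4 | h(r). Then
h(r+1) − 8·h(r) = (-7·4^(r+1) + 2·8^(r+1)) − 8·(-7·4^r + 2·8^r) = (-7)·4^r·(4 − 8) = (28)·4^r. Since 4 | h(r) by the inductive hypothesis, 4 | 8·h(r); and 4 | 28 since 28 = 4·7. Therefore 4 | h(r+1).
By the principle of mathematical induction, the result holds for all t ≥ 1.
Therefore the largest such d is 4.

d = 4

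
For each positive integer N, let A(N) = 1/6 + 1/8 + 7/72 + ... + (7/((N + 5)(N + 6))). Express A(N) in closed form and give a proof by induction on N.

We claim A(N) = 7N/(6(N + 6)) for all N ≥ 1.
Base case (N = 1): A(1) = 1/6, and the closed form gives 1/6. They agree.
Suppose the result is true for N = k, so A(k) = 7k/(6(k + 6)).
Then A(k+1) = A(k) + (7/((k + 6)(k + 7))) = (7k/(6(k + 6))) + (7/((k + 6)(k + 7))).
Simplifying, A(k+1) = 7(k + 1)/(6(k + 7)) = 7(k+1)/(6((k+1) + 6)),
which is the closed form with N = k+1.
Hence, by induction on N, the claim holds for every N ≥ 1.

A(N) = 7N/(6(N + 6))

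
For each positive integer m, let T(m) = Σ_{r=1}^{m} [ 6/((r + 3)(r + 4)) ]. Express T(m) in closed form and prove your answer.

We claim T(m) = 3m/(2(m + 4)) for all m ≥ 1.
Base step (m = 1): T(1) = 3/10, and the closed form gives 3/10. They agree.
Suppose the result is true for m = r, so T(r) = 3r/(2(r + 4)).
Then T(r+1) = T(r) + (6/((r + 4)(r + 5))) = (3r/(2(r + 4))) + (6/((r + 4)(r + 5))).
Simplifying, T(r+1) = 3(r + 1)/(2(r + 5)) = 3(r+1)/(2((r+1) + 4)),
which is the closed form with m = r+1.
By induction, the statement is established for all m ≥ 1.

T(m) = 3m/(2(m + 4))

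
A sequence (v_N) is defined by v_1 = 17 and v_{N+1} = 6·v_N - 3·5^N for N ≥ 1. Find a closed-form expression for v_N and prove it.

Computing the first terms: v_1 = 17, v_2 = 87, v_3 = 447. This suggests v_N = 3·5^N + 2·6^(N - 1).
When N = 1: the formula gives 17 = 17 = v_1.
Suppose the result is true for N = k, so v_k = 3·5^k + 2·6^(k - 1).
Then v_{k+1} = 6·v_k - 3·5^k = 6·(3·5^k + 2·6^(k - 1)) - 3·5^k = 3·5^(k + 1) + 2·6^k = 3·5^(k+1) + 2·6^((k+1) - 1),
which is the claimed formula at N = k+1.
By induction, the statement is established for all N ≥ 1.

v_N = 3·5^N + 2·6^(N - 1)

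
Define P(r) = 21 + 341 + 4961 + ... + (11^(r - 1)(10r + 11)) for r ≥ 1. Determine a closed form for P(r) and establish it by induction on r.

P(r) = 11^r(r + 1) - 1

We claim P(r) = 11^r(r + 1) - 1 for all r ≥ 1.
For the base case r = 1: P(1) = 21, and the closed form gives 21. They agree.
Suppose the result is true for r = p, so P(p) = 11^p(p + 1) - 1.
Then P(p+1) = P(p) + (11^p(10p + 21)) = (11^p(p + 1) - 1) + (11^p(10p + 21)).
Simplifying, P(p+1) = 11·11^p·p + 22·11^p - 1 = 11^(p+1)((p+1) + 1) - 1,
which is the closed form with r = p+1.
By induction, the statement is established for all r ≥ 1.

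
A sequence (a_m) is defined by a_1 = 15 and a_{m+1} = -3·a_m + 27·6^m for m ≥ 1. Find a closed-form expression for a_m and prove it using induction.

a_m = (-3)^m + 3·6^m

Computing the first terms: a_1 = 15, a_2 = 117, a_3 = 621. This suggests a_m = (-3)^m + 3·6^m.
Base case (m = 1): the formula gives 15 = 15 = a_1.
Inductive step: suppose the statement holds for some i ≥ 1, so a_i = (-3)^i + 3·6^i.
Then a_{i+1} = -3·a_i + 27·6^i = -3·((-3)^i + 3·6^i) + 27·6^i = (-3)^(i + 1) + 3·6^(i + 1),
which is the claimed formula at m = i+1.
By induction, the statement is established for all m ≥ 1.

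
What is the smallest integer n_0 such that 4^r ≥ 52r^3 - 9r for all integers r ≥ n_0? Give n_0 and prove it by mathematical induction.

At r = 7: 16384 < 17773, so the inequality fails and n_0 ≥ 8. We prove 4^r ≥ 52r^3 - 9r for all r ≥ 8.
Base step (r = 8): 4^r = 65536 and 52r^3 - 9r = 26552, so 65536 ≥ 26552.
Suppose the result is true for r = k, so 4^k ≥ 52k^3 - 9k.
Then 4^(k + 1) = 4·(4^k) ≥ 4·(52k^3 - 9k).
Also, for k ≥ 8 we have 4·(52k^3 - 9k) ≥ 52(k+1)^3 - 9(k+1), since 4·(52k^3 - 9k) − (52(k+1)^3 - 9(k+1)) = 156k^3 - 156k^2 - 183k - 43, which is nonnegative for all k ≥ 8.
Combining, 4^(k + 1) ≥ 52(k+1)^3 - 9(k+1).
This completes the induction.
Hence the smallest such n_0 is 8.

n_0 = 8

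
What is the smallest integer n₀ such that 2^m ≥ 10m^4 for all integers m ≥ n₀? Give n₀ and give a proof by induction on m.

n₀ = 21

At m = 20: 1048576 < 1600000, so the inequality fails and n₀ ≥ 21. We prove 2^m ≥ 10m^4 for all m ≥ 21.
Base case (m = 21): 2^m = 2097152 and 10m^4 = 1944810, so 2097152 ≥ 1944810.
For the inductive step, assume it holds for an arbitrary i ≥ 21, so 2^i ≥ 10i^4.
Then 2^(i + 1) = 2·(2^i) ≥ 2·(10i^4).
Also, for i ≥ 21 we have 2·(10i^4) ≥ 10(i+1)^4, since 2 ≥ (1 + 1/i)^4 for all i ≥ 21.
Combining, 2^(i + 1) ≥ 10(i+1)^4.
Hence, by induction on m, the claim holds for every m ≥ 21.
Hence the smallest such n₀ is 21.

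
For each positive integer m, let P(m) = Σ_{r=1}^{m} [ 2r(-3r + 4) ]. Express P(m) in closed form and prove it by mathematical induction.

We claim P(m) = -m(m + 1)(2m - 3) for all m ≥ 1.
Base case (m = 1): P(1) = 2, and the closed form gives 2. They agree.
Suppose the result is true for m = r, so P(r) = r(-2r^2 + r + 3).
Then P(r+1) = P(r) + (-6r^2 - 4r + 2) = (r(-2r^2 + r + 3)) + (-6r^2 - 4r + 2).
Simplifying, P(r+1) = -(r + 1)(r + 2)(2r - 1) = -(r+1)((r+1) + 1)(2(r+1) - 3),
which is the closed form with m = r+1.
By induction, the statement is established for all m ≥ 1.

P(m) = -m(m + 1)(2m - 3)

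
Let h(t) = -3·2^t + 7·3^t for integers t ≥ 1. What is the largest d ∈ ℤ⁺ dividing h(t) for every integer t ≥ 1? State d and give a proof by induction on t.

Computing the first values: h(1) = 15 and h(2) = 51; gcd(15, 51) = 3, so d ≤ 3.
We prove 3 | -3·2^t + 7·3^t for all t ≥ 1 by induction on t.
For the base case t = 1: h(1) = 15 = 3·(5), so 3 | h(1).
Suppose the result is true for t = i, i.e. 3 | h(i). Then
h(i+1) − 3·h(i) = (-3·2^(i+1) + 7·3^(i+1)) − 3·(-3·2^i + 7·3^i) = (-3)·2^i·(2 − 3) = (3)·2^i. Since 3 | h(i) by the inductive hypothesis, 3 | 3·h(i); and 3 | 3 since 3 = 3·1. Therefore 3 | h(i+1).
This completes the induction.
Therefore the largest such d is 3.

d = 3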